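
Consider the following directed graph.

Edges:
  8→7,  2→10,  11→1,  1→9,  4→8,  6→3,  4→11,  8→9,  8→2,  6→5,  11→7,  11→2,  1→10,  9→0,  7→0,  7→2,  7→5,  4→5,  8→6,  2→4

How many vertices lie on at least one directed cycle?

A vertex is on a directed cycle iff it belongs to a strongly connected component of size ≥ 2 (or has a self-loop).
The vertices on cycles are {2, 4, 7, 8, 11} — 5 in total.

5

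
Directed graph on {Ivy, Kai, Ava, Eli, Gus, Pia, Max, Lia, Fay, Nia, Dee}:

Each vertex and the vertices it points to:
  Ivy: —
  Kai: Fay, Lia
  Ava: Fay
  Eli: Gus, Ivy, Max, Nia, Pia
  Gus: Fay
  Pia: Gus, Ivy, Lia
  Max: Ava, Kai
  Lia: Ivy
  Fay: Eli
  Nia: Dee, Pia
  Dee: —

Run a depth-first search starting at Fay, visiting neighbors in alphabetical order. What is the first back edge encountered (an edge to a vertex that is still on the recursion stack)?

DFS from Fay (visiting neighbors in alphabetical order); mark gray on enter, black on exit:
Fay gray
  Eli gray
    Gus gray
      Gus→Fay: Fay is gray → back edge
First back edge: Gus → Fay.

Gus→Fay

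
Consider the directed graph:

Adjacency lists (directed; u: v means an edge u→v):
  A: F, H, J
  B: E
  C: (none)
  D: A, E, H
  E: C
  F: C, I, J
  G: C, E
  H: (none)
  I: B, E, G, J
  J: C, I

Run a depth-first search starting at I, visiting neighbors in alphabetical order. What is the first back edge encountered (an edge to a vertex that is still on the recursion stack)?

DFS from I (visiting neighbors in alphabetical order); mark gray on enter, black on exit:
I gray
  B gray
    E gray
      C gray
      C black
    E black
  B black
  I→E: E black — skip
  G gray
    G→C: C black — skip
    G→E: E black — skip
  G black
  J gray
    J→C: C black — skip
    J→I: I is gray → back edge
First back edge: J → I.

J→I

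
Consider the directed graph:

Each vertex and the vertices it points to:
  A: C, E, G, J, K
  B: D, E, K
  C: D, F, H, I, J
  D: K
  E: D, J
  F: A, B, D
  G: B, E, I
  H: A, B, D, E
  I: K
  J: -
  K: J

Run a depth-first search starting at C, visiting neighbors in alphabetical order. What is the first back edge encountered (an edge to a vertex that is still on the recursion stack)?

DFS from C (visiting neighbors in alphabetical order); mark gray on enter, black on exit:
C gray
  D gray
    K gray
      J gray
      J black
    K black
  D black
  F gray
    A gray
      A→C: C is gray → back edge
First back edge: A → C.

A->C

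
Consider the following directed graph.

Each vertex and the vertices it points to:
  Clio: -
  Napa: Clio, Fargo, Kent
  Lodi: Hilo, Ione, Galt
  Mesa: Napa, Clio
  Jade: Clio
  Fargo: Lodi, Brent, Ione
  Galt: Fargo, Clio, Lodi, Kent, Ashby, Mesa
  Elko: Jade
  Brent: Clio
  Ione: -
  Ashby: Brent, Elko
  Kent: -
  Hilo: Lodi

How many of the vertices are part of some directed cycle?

6

A vertex is on a directed cycle iff it belongs to a strongly connected component of size ≥ 2 (or has a self-loop).
The vertices on cycles are {Galt, Hilo, Lodi, Mesa, Napa, Fargo} — 6 in total.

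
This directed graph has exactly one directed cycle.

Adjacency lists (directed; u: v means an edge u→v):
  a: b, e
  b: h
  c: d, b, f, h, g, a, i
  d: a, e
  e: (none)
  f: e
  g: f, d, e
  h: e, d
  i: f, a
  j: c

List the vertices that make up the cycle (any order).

DFS with gray/black marking from b:
b gray
  h gray
    e gray
    e black
    d gray
      a gray
        a→b: b is gray → back edge
Back edge closes the cycle b → h → d → a → b; its vertices are {a, b, d, h}.

a, b, d, h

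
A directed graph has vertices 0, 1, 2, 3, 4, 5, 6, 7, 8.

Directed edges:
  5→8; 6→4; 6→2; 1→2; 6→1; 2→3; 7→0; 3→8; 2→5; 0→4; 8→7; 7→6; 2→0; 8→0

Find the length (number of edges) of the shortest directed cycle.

5

For each vertex v, BFS finds the shortest path from v back to v.
The shortest such closed walk is 6 → 2 → 3 → 8 → 7 → 6, length 5.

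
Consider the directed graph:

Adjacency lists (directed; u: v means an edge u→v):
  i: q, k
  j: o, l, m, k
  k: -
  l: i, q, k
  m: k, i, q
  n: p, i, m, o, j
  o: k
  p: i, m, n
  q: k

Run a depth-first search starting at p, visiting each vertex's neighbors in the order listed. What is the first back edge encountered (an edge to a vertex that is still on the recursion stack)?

DFS from p (visiting each vertex's neighbors in the order listed); mark gray on enter, black on exit:
p gray
  i gray
    q gray
      k gray
      k black
    q black
    i→k: k black — skip
  i black
  m gray
    m→k: k black — skip
    m→i: i black — skip
    m→q: q black — skip
  m black
  n gray
    n→p: p is gray → back edge
First back edge: n → p.

n->p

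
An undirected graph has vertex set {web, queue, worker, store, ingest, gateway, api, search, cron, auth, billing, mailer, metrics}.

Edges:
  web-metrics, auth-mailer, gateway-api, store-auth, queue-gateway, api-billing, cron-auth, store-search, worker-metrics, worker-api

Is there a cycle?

No

DFS, tracking each vertex's parent; an edge to a visited non-parent vertex closes a cycle.
Start from store:
visit store (parent –)
  visit search (parent store)
    search–store: parent, skip
  visit auth (parent store)
    visit cron (parent auth)
      cron–auth: parent, skip
    visit mailer (parent auth)
      mailer–auth: parent, skip
    auth–store: parent, skip
visit web (parent –)
  visit metrics (parent web)
    metrics–web: parent, skip
    visit worker (parent metrics)
      visit api (parent worker)
        api–worker: parent, skip
        visit billing (parent api)
          billing–api: parent, skip
        visit gateway (parent api)
          gateway–api: parent, skip
          visit queue (parent gateway)
            queue–gateway: parent, skip
      worker–metrics: parent, skip
visit ingest (parent –)
No non-parent visited neighbor found — the graph is a forest.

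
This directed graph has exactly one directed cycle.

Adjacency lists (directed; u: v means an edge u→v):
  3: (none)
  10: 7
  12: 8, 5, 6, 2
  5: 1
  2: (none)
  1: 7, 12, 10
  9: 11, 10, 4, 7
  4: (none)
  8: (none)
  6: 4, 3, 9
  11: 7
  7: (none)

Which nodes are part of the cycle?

1, 5, 12

DFS with gray/black marking from 12:
12 gray
  8 gray
  8 black
  5 gray
    1 gray
      7 gray
      7 black
      1→12: 12 is gray → back edge
Back edge closes the cycle 12 → 5 → 1 → 12; its vertices are {1, 5, 12}.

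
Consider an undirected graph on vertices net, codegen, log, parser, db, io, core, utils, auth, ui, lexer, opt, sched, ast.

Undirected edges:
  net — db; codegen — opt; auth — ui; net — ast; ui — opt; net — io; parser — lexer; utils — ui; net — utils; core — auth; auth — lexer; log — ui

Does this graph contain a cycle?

No

DFS, tracking each vertex's parent; an edge to a visited non-parent vertex closes a cycle.
Start from core:
visit core (parent –)
  visit auth (parent core)
    visit lexer (parent auth)
      visit parser (parent lexer)
        parser–lexer: parent, skip
      lexer–auth: parent, skip
    auth–core: parent, skip
    visit ui (parent auth)
      visit utils (parent ui)
        visit net (parent utils)
          visit io (parent net)
            io–net: parent, skip
          visit db (parent net)
            db–net: parent, skip
          visit ast (parent net)
            ast–net: parent, skip
          net–utils: parent, skip
        utils–ui: parent, skip
      ui–auth: parent, skip
      visit log (parent ui)
        log–ui: parent, skip
      visit opt (parent ui)
        visit codegen (parent opt)
          codegen–opt: parent, skip
        opt–ui: parent, skip
visit sched (parent –)
No non-parent visited neighbor found — the graph is a forest.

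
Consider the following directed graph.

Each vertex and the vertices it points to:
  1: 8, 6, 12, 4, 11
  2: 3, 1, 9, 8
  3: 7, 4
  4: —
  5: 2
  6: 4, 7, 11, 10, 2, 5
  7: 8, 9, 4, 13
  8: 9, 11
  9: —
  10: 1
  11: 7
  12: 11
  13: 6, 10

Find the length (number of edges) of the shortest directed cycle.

3

For each vertex v, BFS finds the shortest path from v back to v.
The shortest such closed walk is 7 → 13 → 6 → 7, length 3.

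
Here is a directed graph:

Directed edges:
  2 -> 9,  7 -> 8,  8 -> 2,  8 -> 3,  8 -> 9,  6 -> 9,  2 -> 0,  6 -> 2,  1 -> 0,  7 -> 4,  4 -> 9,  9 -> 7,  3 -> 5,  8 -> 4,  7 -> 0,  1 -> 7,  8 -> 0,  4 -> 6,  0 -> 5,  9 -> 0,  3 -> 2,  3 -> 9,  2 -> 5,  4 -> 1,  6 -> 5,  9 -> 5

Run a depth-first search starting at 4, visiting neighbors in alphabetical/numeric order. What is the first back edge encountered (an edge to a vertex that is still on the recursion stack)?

DFS from 4 (visiting neighbors in alphabetical/numeric order); mark gray on enter, black on exit:
4 gray
  1 gray
    0 gray
      5 gray
      5 black
    0 black
    7 gray
      7→0: 0 black — skip
      7→4: 4 is gray → back edge
First back edge: 7 → 4.

7->4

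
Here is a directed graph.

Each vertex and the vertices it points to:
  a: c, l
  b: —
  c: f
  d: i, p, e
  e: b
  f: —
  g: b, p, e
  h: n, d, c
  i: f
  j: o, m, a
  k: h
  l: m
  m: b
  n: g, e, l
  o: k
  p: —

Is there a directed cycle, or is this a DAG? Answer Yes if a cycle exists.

DFS with white/gray/black marking, starting from p:
p gray
p black
a gray
  c gray
    f gray
    f black
  c black
  l gray
    m gray
      b gray
      b black
    m black
  l black
a black
d gray
  i gray
    i→f: f black — skip
  i black
  d→p: p black — skip
  e gray
    e→b: b black — skip
  e black
d black
g gray
  g→b: b black — skip
  g→p: p black — skip
  g→e: e black — skip
g black
h gray
  n gray
    n→g: g black — skip
    n→e: e black — skip
    n→l: l black — skip
  n black
  h→d: d black — skip
  h→c: c black — skip
h black
j gray
  o gray
    k gray
      k→h: h black — skip
    k black
  o black
  j→m: m black — skip
  j→a: a black — skip
j black
Every edge goes to a white or black vertex — no back edge, so the graph is acyclic.

No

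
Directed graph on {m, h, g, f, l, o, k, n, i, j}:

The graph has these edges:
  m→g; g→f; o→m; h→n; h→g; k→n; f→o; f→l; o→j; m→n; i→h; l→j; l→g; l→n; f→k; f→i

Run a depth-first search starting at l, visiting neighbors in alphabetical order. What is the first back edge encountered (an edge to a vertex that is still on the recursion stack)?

h->g

DFS from l (visiting neighbors in alphabetical order); mark gray on enter, black on exit:
l gray
  g gray
    f gray
      i gray
        h gray
          h→g: g is gray → back edge
First back edge: h → g.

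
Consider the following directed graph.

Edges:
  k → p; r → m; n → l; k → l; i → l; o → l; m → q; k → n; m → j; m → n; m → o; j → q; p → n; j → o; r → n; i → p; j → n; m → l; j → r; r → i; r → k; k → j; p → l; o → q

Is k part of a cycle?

Yes

k is on a cycle iff k can reach itself via ≥1 edge.
k → j → r → k — yes.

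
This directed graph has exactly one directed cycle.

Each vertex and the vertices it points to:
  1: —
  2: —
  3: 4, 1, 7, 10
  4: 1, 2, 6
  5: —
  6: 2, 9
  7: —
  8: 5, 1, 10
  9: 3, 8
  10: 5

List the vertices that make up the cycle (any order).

DFS with gray/black marking from 9:
9 gray
  3 gray
    4 gray
      1 gray
      1 black
      2 gray
      2 black
      6 gray
        6→2: 2 black — skip
        6→9: 9 is gray → back edge
Back edge closes the cycle 9 → 3 → 4 → 6 → 9; its vertices are {3, 4, 6, 9}.

3, 4, 6, 9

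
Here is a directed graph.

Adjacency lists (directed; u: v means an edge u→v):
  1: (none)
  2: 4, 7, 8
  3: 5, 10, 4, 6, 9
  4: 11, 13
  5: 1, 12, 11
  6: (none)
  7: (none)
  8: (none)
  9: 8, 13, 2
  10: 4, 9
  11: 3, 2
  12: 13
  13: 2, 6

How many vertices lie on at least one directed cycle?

9

A vertex is on a directed cycle iff it belongs to a strongly connected component of size ≥ 2 (or has a self-loop).
The vertices on cycles are {2, 3, 4, 5, 9, 10, 11, 12, 13} — 9 in total.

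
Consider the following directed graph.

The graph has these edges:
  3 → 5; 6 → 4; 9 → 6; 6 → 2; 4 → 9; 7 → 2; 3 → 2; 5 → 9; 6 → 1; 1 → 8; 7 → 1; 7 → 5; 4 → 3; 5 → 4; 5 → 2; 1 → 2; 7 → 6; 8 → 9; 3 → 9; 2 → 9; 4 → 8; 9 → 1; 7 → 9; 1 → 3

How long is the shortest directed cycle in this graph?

3

For each vertex v, BFS finds the shortest path from v back to v.
The shortest such closed walk is 6 → 2 → 9 → 6, length 3.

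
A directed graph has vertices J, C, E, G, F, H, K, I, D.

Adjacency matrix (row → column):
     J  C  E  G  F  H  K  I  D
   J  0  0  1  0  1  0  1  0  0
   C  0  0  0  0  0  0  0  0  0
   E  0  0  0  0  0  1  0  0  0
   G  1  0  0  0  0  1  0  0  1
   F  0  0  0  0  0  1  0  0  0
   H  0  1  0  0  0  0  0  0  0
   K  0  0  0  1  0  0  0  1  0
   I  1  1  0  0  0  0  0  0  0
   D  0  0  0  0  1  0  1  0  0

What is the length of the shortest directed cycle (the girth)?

For each vertex v, BFS finds the shortest path from v back to v.
The shortest such closed walk is D → K → G → D, length 3.

3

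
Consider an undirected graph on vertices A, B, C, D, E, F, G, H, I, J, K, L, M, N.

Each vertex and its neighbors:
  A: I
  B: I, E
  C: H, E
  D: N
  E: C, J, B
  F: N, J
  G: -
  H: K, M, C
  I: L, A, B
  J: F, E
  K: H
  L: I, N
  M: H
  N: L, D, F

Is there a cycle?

Yes

DFS, tracking each vertex's parent; an edge to a visited non-parent vertex closes a cycle.
Start from A:
visit A (parent –)
  visit I (parent A)
    visit L (parent I)
      L–I: parent, skip
      visit N (parent L)
        N–L: parent, skip
        visit D (parent N)
          D–N: parent, skip
        visit F (parent N)
          F–N: parent, skip
          visit J (parent F)
            J–F: parent, skip
            visit E (parent J)
              visit C (parent E)
                visit H (parent C)
                  visit K (parent H)
                    K–H: parent, skip
                  visit M (parent H)
                    M–H: parent, skip
                  H–C: parent, skip
                C–E: parent, skip
              E–J: parent, skip
              visit B (parent E)
                B–I: I visited and ≠ parent → cycle
Cycle: I – L – N – F – J – E – B – I.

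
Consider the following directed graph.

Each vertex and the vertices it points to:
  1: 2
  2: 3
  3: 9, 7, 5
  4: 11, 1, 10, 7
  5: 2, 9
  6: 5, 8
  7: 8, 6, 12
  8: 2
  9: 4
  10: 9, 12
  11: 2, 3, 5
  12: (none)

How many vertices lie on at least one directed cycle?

11

A vertex is on a directed cycle iff it belongs to a strongly connected component of size ≥ 2 (or has a self-loop).
The vertices on cycles are {1, 2, 3, 4, 5, 6, 7, 8, 9, 10, 11} — 11 in total.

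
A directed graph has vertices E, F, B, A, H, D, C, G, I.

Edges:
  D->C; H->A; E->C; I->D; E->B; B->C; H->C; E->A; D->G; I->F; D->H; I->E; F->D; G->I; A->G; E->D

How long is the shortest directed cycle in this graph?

3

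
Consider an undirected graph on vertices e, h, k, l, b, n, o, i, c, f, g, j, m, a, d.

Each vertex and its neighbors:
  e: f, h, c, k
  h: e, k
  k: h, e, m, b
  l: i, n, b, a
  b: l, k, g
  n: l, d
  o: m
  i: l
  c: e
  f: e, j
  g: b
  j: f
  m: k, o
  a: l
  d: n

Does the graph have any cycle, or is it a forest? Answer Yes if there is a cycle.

Yes

DFS, tracking each vertex's parent; an edge to a visited non-parent vertex closes a cycle.
Start from f:
visit f (parent –)
  visit e (parent f)
    e–f: parent, skip
    visit h (parent e)
      h–e: parent, skip
      visit k (parent h)
        k–h: parent, skip
        k–e: e visited and ≠ parent → cycle
Cycle: e – h – k – e.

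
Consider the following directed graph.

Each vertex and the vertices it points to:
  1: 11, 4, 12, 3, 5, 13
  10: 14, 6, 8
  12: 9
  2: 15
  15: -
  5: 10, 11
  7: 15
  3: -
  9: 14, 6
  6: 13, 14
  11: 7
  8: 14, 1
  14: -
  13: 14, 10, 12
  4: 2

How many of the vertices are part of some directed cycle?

A vertex is on a directed cycle iff it belongs to a strongly connected component of size ≥ 2 (or has a self-loop).
The vertices on cycles are {1, 5, 6, 8, 9, 10, 12, 13} — 8 in total.

8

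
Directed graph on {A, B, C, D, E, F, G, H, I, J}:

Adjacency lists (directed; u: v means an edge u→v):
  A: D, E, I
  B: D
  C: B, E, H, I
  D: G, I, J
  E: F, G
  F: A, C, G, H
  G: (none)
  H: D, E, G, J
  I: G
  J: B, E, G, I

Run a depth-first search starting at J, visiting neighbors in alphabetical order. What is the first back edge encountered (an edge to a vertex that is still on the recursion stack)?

D→J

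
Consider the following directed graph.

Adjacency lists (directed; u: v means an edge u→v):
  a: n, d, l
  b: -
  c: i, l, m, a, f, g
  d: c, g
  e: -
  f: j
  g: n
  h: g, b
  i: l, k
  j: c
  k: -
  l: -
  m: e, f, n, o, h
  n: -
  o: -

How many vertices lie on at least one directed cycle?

A vertex is on a directed cycle iff it belongs to a strongly connected component of size ≥ 2 (or has a self-loop).
The vertices on cycles are {a, c, d, f, j, m} — 6 in total.

6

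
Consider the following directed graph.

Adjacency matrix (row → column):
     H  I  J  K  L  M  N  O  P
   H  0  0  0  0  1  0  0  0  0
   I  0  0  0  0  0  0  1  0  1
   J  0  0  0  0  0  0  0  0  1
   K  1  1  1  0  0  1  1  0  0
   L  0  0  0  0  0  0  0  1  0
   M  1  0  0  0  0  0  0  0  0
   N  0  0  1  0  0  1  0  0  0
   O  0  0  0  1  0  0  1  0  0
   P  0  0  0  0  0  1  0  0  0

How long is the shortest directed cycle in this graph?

For each vertex v, BFS finds the shortest path from v back to v.
The shortest such closed walk is K → H → L → O → K, length 4.

4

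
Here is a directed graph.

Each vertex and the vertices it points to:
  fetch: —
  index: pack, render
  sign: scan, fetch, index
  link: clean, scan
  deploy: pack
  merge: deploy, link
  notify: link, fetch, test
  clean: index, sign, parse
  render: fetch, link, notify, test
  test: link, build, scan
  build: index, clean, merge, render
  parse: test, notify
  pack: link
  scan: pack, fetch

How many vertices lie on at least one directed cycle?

13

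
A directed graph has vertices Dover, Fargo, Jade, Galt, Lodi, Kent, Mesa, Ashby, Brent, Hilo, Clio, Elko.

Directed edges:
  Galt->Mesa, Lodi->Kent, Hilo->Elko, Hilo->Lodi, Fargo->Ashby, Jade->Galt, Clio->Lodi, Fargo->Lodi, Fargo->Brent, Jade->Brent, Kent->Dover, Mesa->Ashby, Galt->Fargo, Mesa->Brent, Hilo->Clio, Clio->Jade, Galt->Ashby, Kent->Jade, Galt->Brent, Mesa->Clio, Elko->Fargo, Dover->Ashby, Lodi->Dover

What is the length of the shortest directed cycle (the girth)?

4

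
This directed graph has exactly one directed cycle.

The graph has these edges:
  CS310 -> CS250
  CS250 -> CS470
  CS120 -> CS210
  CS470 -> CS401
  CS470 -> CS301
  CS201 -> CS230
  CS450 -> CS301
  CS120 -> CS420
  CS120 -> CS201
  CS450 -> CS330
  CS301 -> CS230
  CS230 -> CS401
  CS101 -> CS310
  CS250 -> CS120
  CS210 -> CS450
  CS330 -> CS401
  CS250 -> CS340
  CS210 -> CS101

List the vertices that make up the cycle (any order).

CS101, CS120, CS210, CS250, CS310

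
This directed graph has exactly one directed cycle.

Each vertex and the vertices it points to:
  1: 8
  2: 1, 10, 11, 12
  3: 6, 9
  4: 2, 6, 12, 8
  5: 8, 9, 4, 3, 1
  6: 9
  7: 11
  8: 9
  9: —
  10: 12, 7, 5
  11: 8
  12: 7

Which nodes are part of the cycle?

DFS with gray/black marking from 4:
4 gray
  2 gray
    1 gray
      8 gray
        9 gray
        9 black
      8 black
    1 black
    10 gray
      12 gray
        7 gray
          11 gray
            11→8: 8 black — skip
          11 black
        7 black
      12 black
      10→7: 7 black — skip
      5 gray
        5→8: 8 black — skip
        5→9: 9 black — skip
        5→4: 4 is gray → back edge
Back edge closes the cycle 4 → 2 → 10 → 5 → 4; its vertices are {2, 4, 5, 10}.

2, 4, 5, 10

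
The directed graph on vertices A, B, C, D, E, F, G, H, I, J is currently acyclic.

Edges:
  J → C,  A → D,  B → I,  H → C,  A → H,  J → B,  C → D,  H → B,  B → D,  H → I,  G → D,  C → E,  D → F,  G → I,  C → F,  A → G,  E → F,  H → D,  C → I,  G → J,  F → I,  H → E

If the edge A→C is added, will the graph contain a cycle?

No

Adding A→C creates a cycle iff C can already reach A.
Explore from C: no path reaches A. The graph stays acyclic.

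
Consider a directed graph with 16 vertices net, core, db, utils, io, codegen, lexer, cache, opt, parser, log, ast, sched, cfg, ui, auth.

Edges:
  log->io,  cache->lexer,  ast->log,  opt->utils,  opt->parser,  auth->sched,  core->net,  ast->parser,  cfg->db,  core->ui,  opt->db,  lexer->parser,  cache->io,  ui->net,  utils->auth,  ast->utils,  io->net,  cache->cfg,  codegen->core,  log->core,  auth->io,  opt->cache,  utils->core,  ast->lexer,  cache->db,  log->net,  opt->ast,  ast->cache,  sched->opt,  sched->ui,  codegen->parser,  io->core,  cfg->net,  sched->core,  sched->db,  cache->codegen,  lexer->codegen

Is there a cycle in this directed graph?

Yes

DFS with white/gray/black marking, starting from auth:
auth gray
  io gray
    net gray
    net black
    core gray
      core→net: net black — skip
      ui gray
        ui→net: net black — skip
      ui black
    core black
  io black
  sched gray
    db gray
    db black
    sched→ui: ui black — skip
    sched→core: core black — skip
    opt gray
      parser gray
      parser black
      opt→db: db black — skip
      cache gray
        cfg gray
          cfg→db: db black — skip
          cfg→net: net black — skip
        cfg black
        cache→db: db black — skip
        codegen gray
          codegen→core: core black — skip
          codegen→parser: parser black — skip
        codegen black
        lexer gray
          lexer→parser: parser black — skip
          lexer→codegen: codegen black — skip
        lexer black
        cache→io: io black — skip
      cache black
      utils gray
        utils→auth: auth is gray → back edge
Back edge found, so a cycle exists: auth → sched → opt → utils → auth.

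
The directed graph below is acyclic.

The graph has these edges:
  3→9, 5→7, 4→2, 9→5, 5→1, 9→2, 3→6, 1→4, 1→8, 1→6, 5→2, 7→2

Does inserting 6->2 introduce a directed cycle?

Adding 6→2 creates a cycle iff 2 can already reach 6.
Explore from 2: no path reaches 6. The graph stays acyclic.

No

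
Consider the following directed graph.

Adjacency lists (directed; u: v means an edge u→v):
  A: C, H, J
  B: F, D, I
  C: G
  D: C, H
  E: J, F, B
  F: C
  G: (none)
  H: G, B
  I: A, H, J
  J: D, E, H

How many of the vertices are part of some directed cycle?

7

A vertex is on a directed cycle iff it belongs to a strongly connected component of size ≥ 2 (or has a self-loop).
The vertices on cycles are {A, B, D, E, H, I, J} — 7 in total.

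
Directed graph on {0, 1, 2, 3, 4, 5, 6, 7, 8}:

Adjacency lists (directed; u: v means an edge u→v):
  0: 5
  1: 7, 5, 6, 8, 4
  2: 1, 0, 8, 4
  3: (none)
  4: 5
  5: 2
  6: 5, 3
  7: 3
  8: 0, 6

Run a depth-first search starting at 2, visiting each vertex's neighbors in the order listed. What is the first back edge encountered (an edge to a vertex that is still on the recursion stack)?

5->2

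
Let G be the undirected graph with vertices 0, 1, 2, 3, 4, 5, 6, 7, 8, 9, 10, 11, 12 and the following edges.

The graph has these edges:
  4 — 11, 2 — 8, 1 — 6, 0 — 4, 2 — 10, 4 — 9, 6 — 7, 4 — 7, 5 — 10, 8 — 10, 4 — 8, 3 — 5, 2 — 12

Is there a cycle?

Yes

DFS, tracking each vertex's parent; an edge to a visited non-parent vertex closes a cycle.
Start from 0:
visit 0 (parent –)
  visit 4 (parent 0)
    visit 7 (parent 4)
      7–4: parent, skip
      visit 6 (parent 7)
        visit 1 (parent 6)
          1–6: parent, skip
        6–7: parent, skip
    4–0: parent, skip
    visit 8 (parent 4)
      8–4: parent, skip
      visit 2 (parent 8)
        visit 12 (parent 2)
          12–2: parent, skip
        2–8: parent, skip
        visit 10 (parent 2)
          10–8: 8 visited and ≠ parent → cycle
Cycle: 8 – 2 – 10 – 8.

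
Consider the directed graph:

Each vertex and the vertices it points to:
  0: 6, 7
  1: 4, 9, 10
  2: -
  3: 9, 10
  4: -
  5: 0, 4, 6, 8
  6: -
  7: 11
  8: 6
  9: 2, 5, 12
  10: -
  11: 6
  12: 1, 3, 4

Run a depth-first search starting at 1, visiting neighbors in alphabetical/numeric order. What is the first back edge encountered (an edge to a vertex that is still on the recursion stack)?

12→1

DFS from 1 (visiting neighbors in alphabetical/numeric order); mark gray on enter, black on exit:
1 gray
  4 gray
  4 black
  9 gray
    2 gray
    2 black
    5 gray
      0 gray
        6 gray
        6 black
        7 gray
          11 gray
            11→6: 6 black — skip
          11 black
        7 black
      0 black
      5→4: 4 black — skip
      5→6: 6 black — skip
      8 gray
        8→6: 6 black — skip
      8 black
    5 black
    12 gray
      12→1: 1 is gray → back edge
First back edge: 12 → 1.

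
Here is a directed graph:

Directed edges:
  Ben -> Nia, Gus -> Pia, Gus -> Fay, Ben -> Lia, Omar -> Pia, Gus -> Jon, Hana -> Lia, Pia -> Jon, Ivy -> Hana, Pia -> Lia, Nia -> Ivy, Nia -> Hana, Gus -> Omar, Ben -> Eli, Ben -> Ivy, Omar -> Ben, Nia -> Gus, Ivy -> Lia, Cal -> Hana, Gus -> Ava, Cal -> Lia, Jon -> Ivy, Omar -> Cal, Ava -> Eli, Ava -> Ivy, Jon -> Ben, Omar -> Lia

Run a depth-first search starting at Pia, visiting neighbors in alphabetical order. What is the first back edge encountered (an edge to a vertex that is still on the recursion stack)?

DFS from Pia (visiting neighbors in alphabetical order); mark gray on enter, black on exit:
Pia gray
  Jon gray
    Ben gray
      Eli gray
      Eli black
      Ivy gray
        Hana gray
          Lia gray
          Lia black
        Hana black
        Ivy→Lia: Lia black — skip
      Ivy black
      Ben→Lia: Lia black — skip
      Nia gray
        Gus gray
          Ava gray
            Ava→Eli: Eli black — skip
            Ava→Ivy: Ivy black — skip
          Ava black
          Fay gray
          Fay black
          Gus→Jon: Jon is gray → back edge
First back edge: Gus → Jon.

Gus->Jon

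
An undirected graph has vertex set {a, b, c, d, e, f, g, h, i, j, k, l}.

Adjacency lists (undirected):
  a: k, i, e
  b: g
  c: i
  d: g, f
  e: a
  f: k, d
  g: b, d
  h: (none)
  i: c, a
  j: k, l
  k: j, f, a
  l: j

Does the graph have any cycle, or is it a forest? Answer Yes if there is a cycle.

No

DFS, tracking each vertex's parent; an edge to a visited non-parent vertex closes a cycle.
Start from e:
visit e (parent –)
  visit a (parent e)
    visit k (parent a)
      visit j (parent k)
        j–k: parent, skip
        visit l (parent j)
          l–j: parent, skip
      visit f (parent k)
        f–k: parent, skip
        visit d (parent f)
          visit g (parent d)
            visit b (parent g)
              b–g: parent, skip
            g–d: parent, skip
          d–f: parent, skip
      k–a: parent, skip
    visit i (parent a)
      visit c (parent i)
        c–i: parent, skip
      i–a: parent, skip
    a–e: parent, skip
visit h (parent –)
No non-parent visited neighbor found — the graph is a forest.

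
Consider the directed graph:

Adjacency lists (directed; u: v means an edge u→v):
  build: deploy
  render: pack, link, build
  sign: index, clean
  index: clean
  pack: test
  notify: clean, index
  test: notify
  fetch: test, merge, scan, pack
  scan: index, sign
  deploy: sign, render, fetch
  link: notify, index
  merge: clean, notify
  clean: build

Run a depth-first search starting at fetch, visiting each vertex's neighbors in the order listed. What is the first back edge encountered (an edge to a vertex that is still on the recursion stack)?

index→clean

DFS from fetch (visiting each vertex's neighbors in the order listed); mark gray on enter, black on exit:
fetch gray
  test gray
    notify gray
      clean gray
        build gray
          deploy gray
            sign gray
              index gray
                index→clean: clean is gray → back edge
First back edge: index → clean.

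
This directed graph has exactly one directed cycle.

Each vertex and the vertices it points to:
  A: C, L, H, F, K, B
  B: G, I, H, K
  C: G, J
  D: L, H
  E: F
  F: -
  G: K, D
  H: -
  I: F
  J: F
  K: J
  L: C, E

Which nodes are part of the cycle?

C, D, G, L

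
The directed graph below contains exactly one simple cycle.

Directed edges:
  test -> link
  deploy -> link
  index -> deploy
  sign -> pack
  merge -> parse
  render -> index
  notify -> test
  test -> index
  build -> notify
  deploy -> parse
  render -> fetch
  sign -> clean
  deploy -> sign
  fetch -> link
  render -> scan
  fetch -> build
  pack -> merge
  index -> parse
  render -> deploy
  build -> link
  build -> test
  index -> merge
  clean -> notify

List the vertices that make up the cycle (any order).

sign, test, clean, index, deploy, notify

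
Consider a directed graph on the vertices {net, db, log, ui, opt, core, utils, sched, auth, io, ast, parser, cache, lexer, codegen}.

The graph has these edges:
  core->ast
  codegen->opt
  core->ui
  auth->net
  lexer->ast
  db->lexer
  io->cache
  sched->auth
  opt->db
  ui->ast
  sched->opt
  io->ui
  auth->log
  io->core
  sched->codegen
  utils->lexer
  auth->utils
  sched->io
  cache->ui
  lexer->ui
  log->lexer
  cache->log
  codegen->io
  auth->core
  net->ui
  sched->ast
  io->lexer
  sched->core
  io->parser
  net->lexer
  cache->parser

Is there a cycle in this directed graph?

DFS with white/gray/black marking, starting from io:
io gray
  lexer gray
    ui gray
      ast gray
      ast black
    ui black
    lexer→ast: ast black — skip
  lexer black
  parser gray
  parser black
  core gray
    core→ui: ui black — skip
    core→ast: ast black — skip
  core black
  cache gray
    log gray
      log→lexer: lexer black — skip
    log black
    cache→ui: ui black — skip
    cache→parser: parser black — skip
  cache black
  io→ui: ui black — skip
io black
net gray
  net→lexer: lexer black — skip
  net→ui: ui black — skip
net black
db gray
  db→lexer: lexer black — skip
db black
opt gray
  opt→db: db black — skip
opt black
utils gray
  utils→lexer: lexer black — skip
utils black
sched gray
  auth gray
    auth→net: net black — skip
    auth→core: core black — skip
    auth→utils: utils black — skip
    auth→log: log black — skip
  auth black
  sched→ast: ast black — skip
  sched→core: core black — skip
  sched→io: io black — skip
  codegen gray
    codegen→opt: opt black — skip
    codegen→io: io black — skip
  codegen black
  sched→opt: opt black — skip
sched black
Every edge goes to a white or black vertex — no back edge, so the graph is acyclic.

No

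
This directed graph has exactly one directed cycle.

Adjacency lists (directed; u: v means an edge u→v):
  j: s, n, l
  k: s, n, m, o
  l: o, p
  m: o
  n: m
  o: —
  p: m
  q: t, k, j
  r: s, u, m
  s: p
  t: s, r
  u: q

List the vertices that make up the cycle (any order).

q, r, t, u

DFS with gray/black marking from q:
q gray
  t gray
    s gray
      p gray
        m gray
          o gray
          o black
        m black
      p black
    s black
    r gray
      r→s: s black — skip
      u gray
        u→q: q is gray → back edge
Back edge closes the cycle q → t → r → u → q; its vertices are {q, r, t, u}.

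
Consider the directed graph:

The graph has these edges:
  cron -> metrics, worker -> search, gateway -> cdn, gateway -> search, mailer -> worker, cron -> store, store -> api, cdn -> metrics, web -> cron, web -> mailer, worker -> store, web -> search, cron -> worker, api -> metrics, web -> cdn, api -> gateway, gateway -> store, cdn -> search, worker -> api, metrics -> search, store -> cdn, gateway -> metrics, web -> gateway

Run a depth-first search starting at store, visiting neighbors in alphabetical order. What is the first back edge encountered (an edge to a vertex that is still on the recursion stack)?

gateway→store

DFS from store (visiting neighbors in alphabetical order); mark gray on enter, black on exit:
store gray
  api gray
    gateway gray
      cdn gray
        metrics gray
          search gray
          search black
        metrics black
        cdn→search: search black — skip
      cdn black
      gateway→metrics: metrics black — skip
      gateway→search: search black — skip
      gateway→store: store is gray → back edge
First back edge: gateway → store.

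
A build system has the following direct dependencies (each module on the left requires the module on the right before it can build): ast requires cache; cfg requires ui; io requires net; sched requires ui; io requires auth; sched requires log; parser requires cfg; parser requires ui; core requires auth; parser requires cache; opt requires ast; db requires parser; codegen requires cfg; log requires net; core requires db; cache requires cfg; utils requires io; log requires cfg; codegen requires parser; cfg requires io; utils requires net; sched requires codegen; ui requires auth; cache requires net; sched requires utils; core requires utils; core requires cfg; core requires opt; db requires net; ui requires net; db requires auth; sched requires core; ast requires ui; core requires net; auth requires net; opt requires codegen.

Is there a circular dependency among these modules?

No

DFS with white/gray/black marking, starting from net:
net gray
net black
db gray
  db→net: net black — skip
  parser gray
    cache gray
      cache→net: net black — skip
      cfg gray
        io gray
          auth gray
            auth→net: net black — skip
          auth black
          io→net: net black — skip
        io black
        ui gray
          ui→net: net black — skip
          ui→auth: auth black — skip
        ui black
      cfg black
    cache black
    parser→cfg: cfg black — skip
    parser→ui: ui black — skip
  parser black
  db→auth: auth black — skip
db black
ast gray
  ast→ui: ui black — skip
  ast→cache: cache black — skip
ast black
utils gray
  utils→net: net black — skip
  utils→io: io black — skip
utils black
core gray
  core→net: net black — skip
  core→cfg: cfg black — skip
  core→auth: auth black — skip
  core→db: db black — skip
  core→utils: utils black — skip
  opt gray
    codegen gray
      codegen→cfg: cfg black — skip
      codegen→parser: parser black — skip
    codegen black
    opt→ast: ast black — skip
  opt black
core black
sched gray
  sched→utils: utils black — skip
  sched→ui: ui black — skip
  sched→core: core black — skip
  log gray
    log→net: net black — skip
    log→cfg: cfg black — skip
  log black
  sched→codegen: codegen black — skip
sched black
Every edge goes to a white or black vertex — no back edge, so the graph is acyclic.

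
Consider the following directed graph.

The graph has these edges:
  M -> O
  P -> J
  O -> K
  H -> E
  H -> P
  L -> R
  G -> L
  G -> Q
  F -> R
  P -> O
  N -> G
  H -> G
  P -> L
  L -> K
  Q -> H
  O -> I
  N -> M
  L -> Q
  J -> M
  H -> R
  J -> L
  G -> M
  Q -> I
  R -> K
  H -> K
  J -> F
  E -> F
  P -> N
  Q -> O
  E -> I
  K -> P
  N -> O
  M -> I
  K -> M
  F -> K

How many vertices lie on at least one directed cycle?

13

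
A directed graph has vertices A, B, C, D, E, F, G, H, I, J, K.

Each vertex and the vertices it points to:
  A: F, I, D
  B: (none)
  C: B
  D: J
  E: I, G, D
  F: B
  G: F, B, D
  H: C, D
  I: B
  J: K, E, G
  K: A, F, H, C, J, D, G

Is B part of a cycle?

No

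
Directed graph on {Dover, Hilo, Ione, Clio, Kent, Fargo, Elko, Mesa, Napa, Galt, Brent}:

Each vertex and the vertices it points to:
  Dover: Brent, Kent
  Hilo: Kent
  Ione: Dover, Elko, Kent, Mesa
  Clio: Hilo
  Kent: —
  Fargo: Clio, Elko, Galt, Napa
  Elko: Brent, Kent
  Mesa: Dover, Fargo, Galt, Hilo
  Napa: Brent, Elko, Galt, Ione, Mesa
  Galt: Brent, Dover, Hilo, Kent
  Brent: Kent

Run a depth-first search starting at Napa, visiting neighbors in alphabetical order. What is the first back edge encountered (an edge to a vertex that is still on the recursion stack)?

Fargo→Napa

DFS from Napa (visiting neighbors in alphabetical order); mark gray on enter, black on exit:
Napa gray
  Brent gray
    Kent gray
    Kent black
  Brent black
  Elko gray
    Elko→Brent: Brent black — skip
    Elko→Kent: Kent black — skip
  Elko black
  Galt gray
    Galt→Brent: Brent black — skip
    Dover gray
      Dover→Brent: Brent black — skip
      Dover→Kent: Kent black — skip
    Dover black
    Hilo gray
      Hilo→Kent: Kent black — skip
    Hilo black
    Galt→Kent: Kent black — skip
  Galt black
  Ione gray
    Ione→Dover: Dover black — skip
    Ione→Elko: Elko black — skip
    Ione→Kent: Kent black — skip
    Mesa gray
      Mesa→Dover: Dover black — skip
      Fargo gray
        Clio gray
          Clio→Hilo: Hilo black — skip
        Clio black
        Fargo→Elko: Elko black — skip
        Fargo→Galt: Galt black — skip
        Fargo→Napa: Napa is gray → back edge
First back edge: Fargo → Napa.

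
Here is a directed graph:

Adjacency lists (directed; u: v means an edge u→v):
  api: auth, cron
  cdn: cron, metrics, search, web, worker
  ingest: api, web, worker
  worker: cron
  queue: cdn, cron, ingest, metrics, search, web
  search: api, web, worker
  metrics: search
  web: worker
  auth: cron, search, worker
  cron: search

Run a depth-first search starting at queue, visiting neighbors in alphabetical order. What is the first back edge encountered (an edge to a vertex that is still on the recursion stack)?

DFS from queue (visiting neighbors in alphabetical order); mark gray on enter, black on exit:
queue gray
  cdn gray
    cron gray
      search gray
        api gray
          auth gray
            auth→cron: cron is gray → back edge
First back edge: auth → cron.

auth->cron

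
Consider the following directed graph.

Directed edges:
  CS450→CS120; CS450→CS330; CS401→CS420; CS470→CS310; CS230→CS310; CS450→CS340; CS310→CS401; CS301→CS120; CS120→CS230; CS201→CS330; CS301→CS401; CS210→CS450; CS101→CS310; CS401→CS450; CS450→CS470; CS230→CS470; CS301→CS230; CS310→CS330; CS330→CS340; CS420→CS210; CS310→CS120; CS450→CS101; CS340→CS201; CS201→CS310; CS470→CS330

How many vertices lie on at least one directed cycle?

A vertex is on a directed cycle iff it belongs to a strongly connected component of size ≥ 2 (or has a self-loop).
The vertices on cycles are {CS101, CS120, CS201, CS210, CS230, CS310, CS330, CS340, CS401, CS420, CS450, CS470} — 12 in total.

12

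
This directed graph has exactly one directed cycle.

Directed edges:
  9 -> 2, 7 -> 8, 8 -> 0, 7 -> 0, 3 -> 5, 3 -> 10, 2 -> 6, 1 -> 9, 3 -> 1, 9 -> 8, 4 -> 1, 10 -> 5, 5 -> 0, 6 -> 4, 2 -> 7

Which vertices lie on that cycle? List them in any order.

DFS with gray/black marking from 1:
1 gray
  9 gray
    2 gray
      7 gray
        0 gray
        0 black
        8 gray
          8→0: 0 black — skip
        8 black
      7 black
      6 gray
        4 gray
          4→1: 1 is gray → back edge
Back edge closes the cycle 1 → 9 → 2 → 6 → 4 → 1; its vertices are {1, 2, 4, 6, 9}.

1, 2, 4, 6, 9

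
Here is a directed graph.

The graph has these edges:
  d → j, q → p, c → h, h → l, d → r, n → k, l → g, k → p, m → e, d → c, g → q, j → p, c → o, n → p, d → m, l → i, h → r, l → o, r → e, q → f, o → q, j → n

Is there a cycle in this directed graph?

DFS with white/gray/black marking, starting from c:
c gray
  o gray
    q gray
      f gray
      f black
      p gray
      p black
    q black
  o black
  h gray
    l gray
      g gray
        g→q: q black — skip
      g black
      l→o: o black — skip
      i gray
      i black
    l black
    r gray
      e gray
      e black
    r black
  h black
c black
d gray
  j gray
    n gray
      n→p: p black — skip
      k gray
        k→p: p black — skip
      k black
    n black
    j→p: p black — skip
  j black
  m gray
    m→e: e black — skip
  m black
  d→c: c black — skip
  d→r: r black — skip
d black
Every edge goes to a white or black vertex — no back edge, so the graph is acyclic.

No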